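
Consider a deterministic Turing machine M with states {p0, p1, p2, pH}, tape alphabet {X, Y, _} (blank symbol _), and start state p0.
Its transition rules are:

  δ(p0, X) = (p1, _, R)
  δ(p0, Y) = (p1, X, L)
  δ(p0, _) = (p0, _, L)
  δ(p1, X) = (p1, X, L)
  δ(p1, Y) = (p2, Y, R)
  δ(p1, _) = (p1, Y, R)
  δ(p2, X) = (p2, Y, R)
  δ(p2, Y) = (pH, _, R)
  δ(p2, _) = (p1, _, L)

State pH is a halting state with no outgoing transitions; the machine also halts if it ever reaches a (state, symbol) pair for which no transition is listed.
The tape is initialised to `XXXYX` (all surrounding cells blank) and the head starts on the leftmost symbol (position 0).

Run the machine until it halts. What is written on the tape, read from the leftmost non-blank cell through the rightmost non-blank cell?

p0 | [X]XXYX   read X → write _, move R, go to p1
p1 | _[X]XYX   read X → write X, move L, go to p1
p1 | [_]XXYX   read _ → write Y, move R, go to p1
p1 | Y[X]XYX   read X → write X, move L, go to p1
p1 | [Y]XXYX   read Y → write Y, move R, go to p2
p2 | Y[X]XYX   read X → write Y, move R, go to p2
p2 | YY[X]YX   read X → write Y, move R, go to p2
p2 | YYY[Y]X   read Y → write _, move R, go to pH
pH | YYY_[X]
The non-blank tape span at halt is YYY_X.

YYY_X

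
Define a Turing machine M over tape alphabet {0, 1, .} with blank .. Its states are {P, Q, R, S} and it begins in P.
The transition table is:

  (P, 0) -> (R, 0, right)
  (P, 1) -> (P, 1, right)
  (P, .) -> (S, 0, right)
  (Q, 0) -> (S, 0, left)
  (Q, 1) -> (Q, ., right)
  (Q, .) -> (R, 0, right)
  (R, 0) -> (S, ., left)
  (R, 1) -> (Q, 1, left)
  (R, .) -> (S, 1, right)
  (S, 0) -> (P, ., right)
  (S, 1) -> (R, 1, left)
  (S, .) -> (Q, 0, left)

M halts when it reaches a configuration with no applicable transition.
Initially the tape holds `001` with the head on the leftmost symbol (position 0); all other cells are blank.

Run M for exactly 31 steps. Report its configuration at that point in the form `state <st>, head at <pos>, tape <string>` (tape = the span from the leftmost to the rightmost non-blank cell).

state=P head=0 tape=...[0]01   (P,0)→(R,0,right)
state=R head=1 tape=...0[0]1   (R,0)→(S,.,left)
state=S head=0 tape=...[0].1   (S,0)→(P,.,right)
state=P head=1 tape=....[.]1   (P,.)→(S,0,right)
state=S head=2 tape=....0[1]   (S,1)→(R,1,left)
state=R head=1 tape=....[0]1   (R,0)→(S,.,left)
state=S head=0 tape=...[.].1   (S,.)→(Q,0,left)
state=Q head=-1 tape=..[.]0.1   (Q,.)→(R,0,right)
state=R head=0 tape=..0[0].1   (R,0)→(S,.,left)
state=S head=-1 tape=..[0]..1   (S,0)→(P,.,right)
state=P head=0 tape=...[.].1   (P,.)→(S,0,right)
state=S head=1 tape=...0[.]1   (S,.)→(Q,0,left)
state=Q head=0 tape=...[0]01   (Q,0)→(S,0,left)
state=S head=-1 tape=..[.]001   (S,.)→(Q,0,left)
state=Q head=-2 tape=.[.]0001   (Q,.)→(R,0,right)
state=R head=-1 tape=.0[0]001   (R,0)→(S,.,left)
state=S head=-2 tape=.[0].001   (S,0)→(P,.,right)
state=P head=-1 tape=..[.]001   (P,.)→(S,0,right)
state=S head=0 tape=..0[0]01   (S,0)→(P,.,right)
state=P head=1 tape=..0.[0]1   (P,0)→(R,0,right)
state=R head=2 tape=..0.0[1]   (R,1)→(Q,1,left)
state=Q head=1 tape=..0.[0]1   (Q,0)→(S,0,left)
state=S head=0 tape=..0[.]01   (S,.)→(Q,0,left)
state=Q head=-1 tape=..[0]001   (Q,0)→(S,0,left)
state=S head=-2 tape=.[.]0001   (S,.)→(Q,0,left)
state=Q head=-3 tape=[.]00001   (Q,.)→(R,0,right)
state=R head=-2 tape=0[0]0001   (R,0)→(S,.,left)
state=S head=-3 tape=[0].0001   (S,0)→(P,.,right)
state=P head=-2 tape=.[.]0001   (P,.)→(S,0,right)
state=S head=-1 tape=.0[0]001   (S,0)→(P,.,right)
state=P head=0 tape=.0.[0]01   (P,0)→(R,0,right)
state=R head=1 tape=.0.0[0]1
After 31 steps: state R, head at 1, tape 0.001.

state R, head at 1, tape 0.001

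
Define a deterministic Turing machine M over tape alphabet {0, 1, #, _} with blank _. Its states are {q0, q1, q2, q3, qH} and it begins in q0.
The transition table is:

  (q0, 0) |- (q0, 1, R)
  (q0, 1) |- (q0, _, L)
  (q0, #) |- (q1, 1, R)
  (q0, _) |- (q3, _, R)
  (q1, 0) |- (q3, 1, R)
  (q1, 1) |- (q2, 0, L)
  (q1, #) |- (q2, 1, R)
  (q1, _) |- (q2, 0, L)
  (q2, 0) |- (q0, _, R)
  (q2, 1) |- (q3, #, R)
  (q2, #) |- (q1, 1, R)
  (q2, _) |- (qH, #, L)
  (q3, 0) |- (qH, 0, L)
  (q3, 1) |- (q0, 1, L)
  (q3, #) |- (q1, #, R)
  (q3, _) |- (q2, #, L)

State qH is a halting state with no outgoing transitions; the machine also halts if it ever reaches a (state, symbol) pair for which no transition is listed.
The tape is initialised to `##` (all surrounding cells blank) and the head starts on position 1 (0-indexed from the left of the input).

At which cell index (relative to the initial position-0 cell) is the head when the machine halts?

1

state=q0 head=1 tape=#[#]_   (q0,#)→(q1,1,R)
state=q1 head=2 tape=#1[_]   (q1,_)→(q2,0,L)
state=q2 head=1 tape=#[1]0   (q2,1)→(q3,#,R)
state=q3 head=2 tape=##[0]   (q3,0)→(qH,0,L)
state=qH head=1 tape=#[#]0
At halt the head is at cell 1.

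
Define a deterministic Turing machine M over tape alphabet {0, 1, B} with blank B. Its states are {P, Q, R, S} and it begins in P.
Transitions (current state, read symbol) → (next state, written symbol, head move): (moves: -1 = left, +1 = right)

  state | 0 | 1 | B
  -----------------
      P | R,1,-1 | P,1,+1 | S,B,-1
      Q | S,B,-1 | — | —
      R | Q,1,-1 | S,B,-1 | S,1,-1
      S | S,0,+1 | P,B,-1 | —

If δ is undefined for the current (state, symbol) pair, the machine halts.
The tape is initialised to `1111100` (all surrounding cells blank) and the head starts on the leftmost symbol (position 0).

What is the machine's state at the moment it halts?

S

state=P head=0 tape=BB[1]111100   (P,1)→(P,1,+1)
state=P head=1 tape=BB1[1]11100   (P,1)→(P,1,+1)
state=P head=2 tape=BB11[1]1100   (P,1)→(P,1,+1)
state=P head=3 tape=BB111[1]100   (P,1)→(P,1,+1)
state=P head=4 tape=BB1111[1]00   (P,1)→(P,1,+1)
state=P head=5 tape=BB11111[0]0   (P,0)→(R,1,-1)
state=R head=4 tape=BB1111[1]10   (R,1)→(S,B,-1)
state=S head=3 tape=BB111[1]B10   (S,1)→(P,B,-1)
state=P head=2 tape=BB11[1]BB10   (P,1)→(P,1,+1)
state=P head=3 tape=BB111[B]B10   (P,B)→(S,B,-1)
state=S head=2 tape=BB11[1]BB10   (S,1)→(P,B,-1)
state=P head=1 tape=BB1[1]BBB10   (P,1)→(P,1,+1)
state=P head=2 tape=BB11[B]BB10   (P,B)→(S,B,-1)
state=S head=1 tape=BB1[1]BBB10   (S,1)→(P,B,-1)
state=P head=0 tape=BB[1]BBBB10   (P,1)→(P,1,+1)
state=P head=1 tape=BB1[B]BBB10   (P,B)→(S,B,-1)
state=S head=0 tape=BB[1]BBBB10   (S,1)→(P,B,-1)
state=P head=-1 tape=B[B]BBBBB10   (P,B)→(S,B,-1)
state=S head=-2 tape=[B]BBBBBB10
No transition is defined for (S, B); M halts in state S.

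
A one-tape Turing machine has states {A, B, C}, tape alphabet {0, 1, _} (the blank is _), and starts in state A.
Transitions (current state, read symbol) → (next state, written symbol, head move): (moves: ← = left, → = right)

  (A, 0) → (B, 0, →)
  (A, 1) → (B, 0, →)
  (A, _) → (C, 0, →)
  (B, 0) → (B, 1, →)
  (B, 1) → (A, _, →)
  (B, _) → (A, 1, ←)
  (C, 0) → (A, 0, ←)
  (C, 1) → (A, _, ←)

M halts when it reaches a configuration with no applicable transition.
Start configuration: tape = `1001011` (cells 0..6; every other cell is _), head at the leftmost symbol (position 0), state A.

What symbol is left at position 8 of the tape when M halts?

state=A head=0 tape=[1]001011___   (A,1)→(B,0,→)
state=B head=1 tape=0[0]01011___   (B,0)→(B,1,→)
state=B head=2 tape=01[0]1011___   (B,0)→(B,1,→)
state=B head=3 tape=011[1]011___   (B,1)→(A,_,→)
state=A head=4 tape=011_[0]11___   (A,0)→(B,0,→)
state=B head=5 tape=011_0[1]1___   (B,1)→(A,_,→)
state=A head=6 tape=011_0_[1]___   (A,1)→(B,0,→)
state=B head=7 tape=011_0_0[_]__   (B,_)→(A,1,←)
state=A head=6 tape=011_0_[0]1__   (A,0)→(B,0,→)
state=B head=7 tape=011_0_0[1]__   (B,1)→(A,_,→)
state=A head=8 tape=011_0_0_[_]_   (A,_)→(C,0,→)
state=C head=9 tape=011_0_0_0[_]
Cell 8 holds 0 when M halts.

0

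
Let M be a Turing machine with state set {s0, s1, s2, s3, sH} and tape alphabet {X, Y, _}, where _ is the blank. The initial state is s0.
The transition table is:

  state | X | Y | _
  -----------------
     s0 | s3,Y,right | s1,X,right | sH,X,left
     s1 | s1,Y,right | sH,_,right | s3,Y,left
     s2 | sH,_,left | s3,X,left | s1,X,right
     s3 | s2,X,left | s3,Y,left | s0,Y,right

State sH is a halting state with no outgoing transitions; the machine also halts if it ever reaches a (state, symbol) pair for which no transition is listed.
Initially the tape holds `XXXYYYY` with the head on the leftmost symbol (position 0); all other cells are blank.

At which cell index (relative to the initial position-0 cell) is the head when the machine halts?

state=s0 head=0 tape=__[X]XXYYYY   (s0,X)→(s3,Y,right)
state=s3 head=1 tape=__Y[X]XYYYY   (s3,X)→(s2,X,left)
state=s2 head=0 tape=__[Y]XXYYYY   (s2,Y)→(s3,X,left)
state=s3 head=-1 tape=_[_]XXXYYYY   (s3,_)→(s0,Y,right)
state=s0 head=0 tape=_Y[X]XXYYYY   (s0,X)→(s3,Y,right)
state=s3 head=1 tape=_YY[X]XYYYY   (s3,X)→(s2,X,left)
state=s2 head=0 tape=_Y[Y]XXYYYY   (s2,Y)→(s3,X,left)
state=s3 head=-1 tape=_[Y]XXXYYYY   (s3,Y)→(s3,Y,left)
state=s3 head=-2 tape=[_]YXXXYYYY   (s3,_)→(s0,Y,right)
state=s0 head=-1 tape=Y[Y]XXXYYYY   (s0,Y)→(s1,X,right)
state=s1 head=0 tape=YX[X]XXYYYY   (s1,X)→(s1,Y,right)
state=s1 head=1 tape=YXY[X]XYYYY   (s1,X)→(s1,Y,right)
state=s1 head=2 tape=YXYY[X]YYYY   (s1,X)→(s1,Y,right)
state=s1 head=3 tape=YXYYY[Y]YYY   (s1,Y)→(sH,_,right)
state=sH head=4 tape=YXYYY_[Y]YY
At halt the head is at cell 4.

4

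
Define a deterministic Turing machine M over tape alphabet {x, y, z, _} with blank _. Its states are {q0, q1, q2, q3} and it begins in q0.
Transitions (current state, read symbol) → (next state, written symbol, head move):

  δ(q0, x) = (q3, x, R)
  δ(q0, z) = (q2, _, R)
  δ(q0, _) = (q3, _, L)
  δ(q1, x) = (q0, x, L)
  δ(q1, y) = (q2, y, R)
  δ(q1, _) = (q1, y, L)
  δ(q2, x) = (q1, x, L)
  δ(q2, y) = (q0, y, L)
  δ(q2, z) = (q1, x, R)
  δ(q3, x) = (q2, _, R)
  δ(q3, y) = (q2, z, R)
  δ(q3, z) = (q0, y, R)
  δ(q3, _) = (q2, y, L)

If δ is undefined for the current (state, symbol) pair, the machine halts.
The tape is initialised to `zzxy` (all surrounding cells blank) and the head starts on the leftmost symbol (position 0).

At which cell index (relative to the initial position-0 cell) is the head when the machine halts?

state=q0 head=0 tape=[z]zxy   (q0,z)→(q2,_,R)
state=q2 head=1 tape=_[z]xy   (q2,z)→(q1,x,R)
state=q1 head=2 tape=_x[x]y   (q1,x)→(q0,x,L)
state=q0 head=1 tape=_[x]xy   (q0,x)→(q3,x,R)
state=q3 head=2 tape=_x[x]y   (q3,x)→(q2,_,R)
state=q2 head=3 tape=_x_[y]   (q2,y)→(q0,y,L)
state=q0 head=2 tape=_x[_]y   (q0,_)→(q3,_,L)
state=q3 head=1 tape=_[x]_y   (q3,x)→(q2,_,R)
state=q2 head=2 tape=__[_]y
At halt the head is at cell 2.

2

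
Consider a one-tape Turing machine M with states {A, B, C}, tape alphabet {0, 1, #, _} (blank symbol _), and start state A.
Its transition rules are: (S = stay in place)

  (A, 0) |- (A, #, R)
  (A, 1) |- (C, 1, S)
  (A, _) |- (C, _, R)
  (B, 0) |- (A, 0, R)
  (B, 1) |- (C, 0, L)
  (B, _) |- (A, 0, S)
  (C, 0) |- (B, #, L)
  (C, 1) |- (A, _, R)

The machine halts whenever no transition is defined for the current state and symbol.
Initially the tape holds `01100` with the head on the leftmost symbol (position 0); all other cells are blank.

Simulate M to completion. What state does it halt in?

state=A head=0 tape=[0]1100__   (A,0)→(A,#,R)
state=A head=1 tape=#[1]100__   (A,1)→(C,1,S)
state=C head=1 tape=#[1]100__   (C,1)→(A,_,R)
state=A head=2 tape=#_[1]00__   (A,1)→(C,1,S)
state=C head=2 tape=#_[1]00__   (C,1)→(A,_,R)
state=A head=3 tape=#__[0]0__   (A,0)→(A,#,R)
state=A head=4 tape=#__#[0]__   (A,0)→(A,#,R)
state=A head=5 tape=#__##[_]_   (A,_)→(C,_,R)
state=C head=6 tape=#__##_[_]
No transition is defined for (C, _); M halts in state C.

C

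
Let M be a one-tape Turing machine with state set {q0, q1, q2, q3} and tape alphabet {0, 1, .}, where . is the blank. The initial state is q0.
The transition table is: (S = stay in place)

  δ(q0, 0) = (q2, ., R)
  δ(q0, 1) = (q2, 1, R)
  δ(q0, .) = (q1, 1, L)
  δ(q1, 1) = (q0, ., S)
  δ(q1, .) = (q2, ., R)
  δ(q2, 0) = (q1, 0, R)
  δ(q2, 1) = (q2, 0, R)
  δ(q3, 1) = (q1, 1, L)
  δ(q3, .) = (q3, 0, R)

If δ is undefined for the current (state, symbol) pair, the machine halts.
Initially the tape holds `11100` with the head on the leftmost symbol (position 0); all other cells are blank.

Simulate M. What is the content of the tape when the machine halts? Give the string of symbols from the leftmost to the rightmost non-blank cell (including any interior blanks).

10000

state=q0 head=0 tape=[1]1100   (q0,1)→(q2,1,R)
state=q2 head=1 tape=1[1]100   (q2,1)→(q2,0,R)
state=q2 head=2 tape=10[1]00   (q2,1)→(q2,0,R)
state=q2 head=3 tape=100[0]0   (q2,0)→(q1,0,R)
state=q1 head=4 tape=1000[0]
The non-blank tape span at halt is 10000.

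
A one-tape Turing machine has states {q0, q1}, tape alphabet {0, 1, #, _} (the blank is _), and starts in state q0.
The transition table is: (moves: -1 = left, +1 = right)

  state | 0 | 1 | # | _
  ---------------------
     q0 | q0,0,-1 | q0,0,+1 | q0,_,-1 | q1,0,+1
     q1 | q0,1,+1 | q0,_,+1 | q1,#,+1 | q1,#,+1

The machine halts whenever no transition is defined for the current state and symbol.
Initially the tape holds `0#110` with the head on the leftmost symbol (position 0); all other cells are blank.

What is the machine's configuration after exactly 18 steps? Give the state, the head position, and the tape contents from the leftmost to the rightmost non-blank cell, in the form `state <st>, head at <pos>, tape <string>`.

q0 | _[0]#110   read 0 → write 0, move -1, go to q0
q0 | [_]0#110   read _ → write 0, move +1, go to q1
q1 | 0[0]#110   read 0 → write 1, move +1, go to q0
q0 | 01[#]110   read # → write _, move -1, go to q0
q0 | 0[1]_110   read 1 → write 0, move +1, go to q0
q0 | 00[_]110   read _ → write 0, move +1, go to q1
q1 | 000[1]10   read 1 → write _, move +1, go to q0
q0 | 000_[1]0   read 1 → write 0, move +1, go to q0
q0 | 000_0[0]   read 0 → write 0, move -1, go to q0
q0 | 000_[0]0   read 0 → write 0, move -1, go to q0
q0 | 000[_]00   read _ → write 0, move +1, go to q1
q1 | 0000[0]0   read 0 → write 1, move +1, go to q0
q0 | 00001[0]   read 0 → write 0, move -1, go to q0
q0 | 0000[1]0   read 1 → write 0, move +1, go to q0
q0 | 00000[0]   read 0 → write 0, move -1, go to q0
q0 | 0000[0]0   read 0 → write 0, move -1, go to q0
q0 | 000[0]00   read 0 → write 0, move -1, go to q0
q0 | 00[0]000   read 0 → write 0, move -1, go to q0
q0 | 0[0]0000
After 18 steps: state q0, head at 0, tape 000000.

state q0, head at 0, tape 000000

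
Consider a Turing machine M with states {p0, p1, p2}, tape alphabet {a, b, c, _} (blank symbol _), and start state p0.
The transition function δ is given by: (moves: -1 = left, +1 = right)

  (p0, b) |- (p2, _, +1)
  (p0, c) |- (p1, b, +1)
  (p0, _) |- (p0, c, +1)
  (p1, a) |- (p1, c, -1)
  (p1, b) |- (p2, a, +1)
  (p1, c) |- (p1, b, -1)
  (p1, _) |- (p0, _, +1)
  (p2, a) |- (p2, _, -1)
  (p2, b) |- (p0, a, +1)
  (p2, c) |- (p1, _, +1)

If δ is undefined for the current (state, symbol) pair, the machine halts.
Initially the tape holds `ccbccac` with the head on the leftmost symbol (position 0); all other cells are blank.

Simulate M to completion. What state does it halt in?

p0 | [c]cbccac   read c → write b, move +1, go to p1
p1 | b[c]bccac   read c → write b, move -1, go to p1
p1 | [b]bbccac   read b → write a, move +1, go to p2
p2 | a[b]bccac   read b → write a, move +1, go to p0
p0 | aa[b]ccac   read b → write _, move +1, go to p2
p2 | aa_[c]cac   read c → write _, move +1, go to p1
p1 | aa__[c]ac   read c → write b, move -1, go to p1
p1 | aa_[_]bac   read _ → write _, move +1, go to p0
p0 | aa__[b]ac   read b → write _, move +1, go to p2
p2 | aa___[a]c   read a → write _, move -1, go to p2
p2 | aa__[_]_c
No transition is defined for (p2, _); M halts in state p2.

p2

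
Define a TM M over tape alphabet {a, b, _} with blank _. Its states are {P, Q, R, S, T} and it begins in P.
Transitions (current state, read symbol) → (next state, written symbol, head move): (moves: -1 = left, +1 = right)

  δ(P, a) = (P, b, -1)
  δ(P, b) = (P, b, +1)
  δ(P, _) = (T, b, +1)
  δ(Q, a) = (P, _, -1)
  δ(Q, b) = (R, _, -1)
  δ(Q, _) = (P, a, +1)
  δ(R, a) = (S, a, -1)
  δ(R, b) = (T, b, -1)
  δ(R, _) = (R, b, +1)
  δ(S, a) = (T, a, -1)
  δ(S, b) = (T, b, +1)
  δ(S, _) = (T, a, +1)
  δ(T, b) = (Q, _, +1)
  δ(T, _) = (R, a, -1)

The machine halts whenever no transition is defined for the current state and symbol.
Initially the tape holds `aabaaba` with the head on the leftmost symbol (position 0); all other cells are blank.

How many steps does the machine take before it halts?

P | _[a]abaaba   read a → write b, move -1, go to P
P | [_]babaaba   read _ → write b, move +1, go to T
T | b[b]abaaba   read b → write _, move +1, go to Q
Q | b_[a]baaba   read a → write _, move -1, go to P
P | b[_]_baaba   read _ → write b, move +1, go to T
T | bb[_]baaba   read _ → write a, move -1, go to R
R | b[b]abaaba   read b → write b, move -1, go to T
T | [b]babaaba   read b → write _, move +1, go to Q
Q | _[b]abaaba   read b → write _, move -1, go to R
R | [_]_abaaba   read _ → write b, move +1, go to R
R | b[_]abaaba   read _ → write b, move +1, go to R
R | bb[a]baaba   read a → write a, move -1, go to S
S | b[b]abaaba   read b → write b, move +1, go to T
T | bb[a]baaba
M halts after 13 transitions.

13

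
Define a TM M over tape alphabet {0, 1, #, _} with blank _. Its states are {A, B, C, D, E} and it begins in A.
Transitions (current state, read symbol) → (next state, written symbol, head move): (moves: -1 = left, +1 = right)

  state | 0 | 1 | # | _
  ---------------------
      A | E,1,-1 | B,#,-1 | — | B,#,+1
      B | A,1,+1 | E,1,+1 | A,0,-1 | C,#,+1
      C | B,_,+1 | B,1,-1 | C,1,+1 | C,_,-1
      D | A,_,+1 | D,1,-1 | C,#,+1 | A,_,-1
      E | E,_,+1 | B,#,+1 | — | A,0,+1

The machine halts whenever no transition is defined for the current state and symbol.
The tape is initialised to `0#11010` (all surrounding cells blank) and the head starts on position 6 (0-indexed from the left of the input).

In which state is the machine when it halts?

E

state=A head=6 tape=0#1101[0]_____   (A,0)→(E,1,-1)
state=E head=5 tape=0#110[1]1_____   (E,1)→(B,#,+1)
state=B head=6 tape=0#110#[1]_____   (B,1)→(E,1,+1)
state=E head=7 tape=0#110#1[_]____   (E,_)→(A,0,+1)
state=A head=8 tape=0#110#10[_]___   (A,_)→(B,#,+1)
state=B head=9 tape=0#110#10#[_]__   (B,_)→(C,#,+1)
state=C head=10 tape=0#110#10##[_]_   (C,_)→(C,_,-1)
state=C head=9 tape=0#110#10#[#]__   (C,#)→(C,1,+1)
state=C head=10 tape=0#110#10#1[_]_   (C,_)→(C,_,-1)
state=C head=9 tape=0#110#10#[1]__   (C,1)→(B,1,-1)
state=B head=8 tape=0#110#10[#]1__   (B,#)→(A,0,-1)
state=A head=7 tape=0#110#1[0]01__   (A,0)→(E,1,-1)
state=E head=6 tape=0#110#[1]101__   (E,1)→(B,#,+1)
state=B head=7 tape=0#110##[1]01__   (B,1)→(E,1,+1)
state=E head=8 tape=0#110##1[0]1__   (E,0)→(E,_,+1)
state=E head=9 tape=0#110##1_[1]__   (E,1)→(B,#,+1)
state=B head=10 tape=0#110##1_#[_]_   (B,_)→(C,#,+1)
state=C head=11 tape=0#110##1_##[_]   (C,_)→(C,_,-1)
state=C head=10 tape=0#110##1_#[#]_   (C,#)→(C,1,+1)
state=C head=11 tape=0#110##1_#1[_]   (C,_)→(C,_,-1)
state=C head=10 tape=0#110##1_#[1]_   (C,1)→(B,1,-1)
state=B head=9 tape=0#110##1_[#]1_   (B,#)→(A,0,-1)
state=A head=8 tape=0#110##1[_]01_   (A,_)→(B,#,+1)
state=B head=9 tape=0#110##1#[0]1_   (B,0)→(A,1,+1)
state=A head=10 tape=0#110##1#1[1]_   (A,1)→(B,#,-1)
state=B head=9 tape=0#110##1#[1]#_   (B,1)→(E,1,+1)
state=E head=10 tape=0#110##1#1[#]_
No transition is defined for (E, #); M halts in state E.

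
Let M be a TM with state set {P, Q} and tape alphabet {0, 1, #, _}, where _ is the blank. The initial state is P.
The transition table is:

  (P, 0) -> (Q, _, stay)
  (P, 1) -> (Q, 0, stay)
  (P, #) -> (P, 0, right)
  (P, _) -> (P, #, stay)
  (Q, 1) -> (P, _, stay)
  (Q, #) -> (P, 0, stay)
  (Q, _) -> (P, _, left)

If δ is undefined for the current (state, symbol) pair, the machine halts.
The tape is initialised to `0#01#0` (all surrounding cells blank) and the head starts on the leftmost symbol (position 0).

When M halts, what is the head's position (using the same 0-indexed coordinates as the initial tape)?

P | __[0]#01#0   read 0 → write _, move stay, go to Q
Q | __[_]#01#0   read _ → write _, move left, go to P
P | _[_]_#01#0   read _ → write #, move stay, go to P
P | _[#]_#01#0   read # → write 0, move right, go to P
P | _0[_]#01#0   read _ → write #, move stay, go to P
P | _0[#]#01#0   read # → write 0, move right, go to P
P | _00[#]01#0   read # → write 0, move right, go to P
P | _000[0]1#0   read 0 → write _, move stay, go to Q
Q | _000[_]1#0   read _ → write _, move left, go to P
P | _00[0]_1#0   read 0 → write _, move stay, go to Q
Q | _00[_]_1#0   read _ → write _, move left, go to P
P | _0[0]__1#0   read 0 → write _, move stay, go to Q
Q | _0[_]__1#0   read _ → write _, move left, go to P
P | _[0]___1#0   read 0 → write _, move stay, go to Q
Q | _[_]___1#0   read _ → write _, move left, go to P
P | [_]____1#0   read _ → write #, move stay, go to P
P | [#]____1#0   read # → write 0, move right, go to P
P | 0[_]___1#0   read _ → write #, move stay, go to P
P | 0[#]___1#0   read # → write 0, move right, go to P
P | 00[_]__1#0   read _ → write #, move stay, go to P
P | 00[#]__1#0   read # → write 0, move right, go to P
P | 000[_]_1#0   read _ → write #, move stay, go to P
P | 000[#]_1#0   read # → write 0, move right, go to P
P | 0000[_]1#0   read _ → write #, move stay, go to P
P | 0000[#]1#0   read # → write 0, move right, go to P
P | 00000[1]#0   read 1 → write 0, move stay, go to Q
Q | 00000[0]#0
At halt the head is at cell 3.

3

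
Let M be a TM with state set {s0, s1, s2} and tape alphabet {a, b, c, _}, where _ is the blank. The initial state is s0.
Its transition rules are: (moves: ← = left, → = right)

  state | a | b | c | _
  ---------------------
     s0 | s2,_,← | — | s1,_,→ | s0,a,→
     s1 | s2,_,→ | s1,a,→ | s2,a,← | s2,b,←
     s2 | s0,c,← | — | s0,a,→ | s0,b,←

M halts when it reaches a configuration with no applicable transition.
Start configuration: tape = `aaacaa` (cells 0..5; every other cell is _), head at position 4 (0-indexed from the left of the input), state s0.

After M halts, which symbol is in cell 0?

state=s0 head=4 tape=___aaac[a]a   (s0,a)→(s2,_,←)
state=s2 head=3 tape=___aaa[c]_a   (s2,c)→(s0,a,→)
state=s0 head=4 tape=___aaaa[_]a   (s0,_)→(s0,a,→)
state=s0 head=5 tape=___aaaaa[a]   (s0,a)→(s2,_,←)
state=s2 head=4 tape=___aaaa[a]_   (s2,a)→(s0,c,←)
state=s0 head=3 tape=___aaa[a]c_   (s0,a)→(s2,_,←)
state=s2 head=2 tape=___aa[a]_c_   (s2,a)→(s0,c,←)
state=s0 head=1 tape=___a[a]c_c_   (s0,a)→(s2,_,←)
state=s2 head=0 tape=___[a]_c_c_   (s2,a)→(s0,c,←)
state=s0 head=-1 tape=__[_]c_c_c_   (s0,_)→(s0,a,→)
state=s0 head=0 tape=__a[c]_c_c_   (s0,c)→(s1,_,→)
state=s1 head=1 tape=__a_[_]c_c_   (s1,_)→(s2,b,←)
state=s2 head=0 tape=__a[_]bc_c_   (s2,_)→(s0,b,←)
state=s0 head=-1 tape=__[a]bbc_c_   (s0,a)→(s2,_,←)
state=s2 head=-2 tape=_[_]_bbc_c_   (s2,_)→(s0,b,←)
state=s0 head=-3 tape=[_]b_bbc_c_   (s0,_)→(s0,a,→)
state=s0 head=-2 tape=a[b]_bbc_c_
Cell 0 holds b when M halts.

b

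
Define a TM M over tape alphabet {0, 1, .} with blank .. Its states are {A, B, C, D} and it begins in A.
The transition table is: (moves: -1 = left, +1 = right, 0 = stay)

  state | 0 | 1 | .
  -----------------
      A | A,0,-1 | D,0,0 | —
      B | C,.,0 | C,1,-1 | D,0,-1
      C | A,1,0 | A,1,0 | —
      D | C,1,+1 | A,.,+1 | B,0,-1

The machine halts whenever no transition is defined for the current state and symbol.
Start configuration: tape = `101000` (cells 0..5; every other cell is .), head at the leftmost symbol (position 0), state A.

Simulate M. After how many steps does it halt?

17

state=A head=0 tape=[1]01000.   (A,1)→(D,0,0)
state=D head=0 tape=[0]01000.   (D,0)→(C,1,+1)
state=C head=1 tape=1[0]1000.   (C,0)→(A,1,0)
state=A head=1 tape=1[1]1000.   (A,1)→(D,0,0)
state=D head=1 tape=1[0]1000.   (D,0)→(C,1,+1)
state=C head=2 tape=11[1]000.   (C,1)→(A,1,0)
state=A head=2 tape=11[1]000.   (A,1)→(D,0,0)
state=D head=2 tape=11[0]000.   (D,0)→(C,1,+1)
state=C head=3 tape=111[0]00.   (C,0)→(A,1,0)
state=A head=3 tape=111[1]00.   (A,1)→(D,0,0)
state=D head=3 tape=111[0]00.   (D,0)→(C,1,+1)
state=C head=4 tape=1111[0]0.   (C,0)→(A,1,0)
state=A head=4 tape=1111[1]0.   (A,1)→(D,0,0)
state=D head=4 tape=1111[0]0.   (D,0)→(C,1,+1)
state=C head=5 tape=11111[0].   (C,0)→(A,1,0)
state=A head=5 tape=11111[1].   (A,1)→(D,0,0)
state=D head=5 tape=11111[0].   (D,0)→(C,1,+1)
state=C head=6 tape=111111[.]
M halts after 17 transitions.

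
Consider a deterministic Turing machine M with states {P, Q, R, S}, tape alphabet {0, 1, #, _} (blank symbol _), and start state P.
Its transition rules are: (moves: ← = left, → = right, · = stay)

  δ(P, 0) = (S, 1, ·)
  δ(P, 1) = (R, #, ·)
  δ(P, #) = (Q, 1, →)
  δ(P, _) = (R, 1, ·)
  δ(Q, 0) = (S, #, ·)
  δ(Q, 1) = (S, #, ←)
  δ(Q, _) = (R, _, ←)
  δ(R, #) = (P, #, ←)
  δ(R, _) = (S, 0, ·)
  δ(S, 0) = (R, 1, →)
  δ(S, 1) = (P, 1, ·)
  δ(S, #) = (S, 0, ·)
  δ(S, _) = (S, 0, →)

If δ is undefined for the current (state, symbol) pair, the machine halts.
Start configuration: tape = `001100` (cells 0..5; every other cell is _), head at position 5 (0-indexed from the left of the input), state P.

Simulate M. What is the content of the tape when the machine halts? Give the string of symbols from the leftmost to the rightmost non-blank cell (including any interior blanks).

1######

P | _00110[0]   read 0 → write 1, move ·, go to S
S | _00110[1]   read 1 → write 1, move ·, go to P
P | _00110[1]   read 1 → write #, move ·, go to R
R | _00110[#]   read # → write #, move ←, go to P
P | _0011[0]#   read 0 → write 1, move ·, go to S
S | _0011[1]#   read 1 → write 1, move ·, go to P
P | _0011[1]#   read 1 → write #, move ·, go to R
R | _0011[#]#   read # → write #, move ←, go to P
P | _001[1]##   read 1 → write #, move ·, go to R
R | _001[#]##   read # → write #, move ←, go to P
P | _00[1]###   read 1 → write #, move ·, go to R
R | _00[#]###   read # → write #, move ←, go to P
P | _0[0]####   read 0 → write 1, move ·, go to S
S | _0[1]####   read 1 → write 1, move ·, go to P
P | _0[1]####   read 1 → write #, move ·, go to R
R | _0[#]####   read # → write #, move ←, go to P
P | _[0]#####   read 0 → write 1, move ·, go to S
S | _[1]#####   read 1 → write 1, move ·, go to P
P | _[1]#####   read 1 → write #, move ·, go to R
R | _[#]#####   read # → write #, move ←, go to P
P | [_]######   read _ → write 1, move ·, go to R
R | [1]######
The non-blank tape span at halt is 1######.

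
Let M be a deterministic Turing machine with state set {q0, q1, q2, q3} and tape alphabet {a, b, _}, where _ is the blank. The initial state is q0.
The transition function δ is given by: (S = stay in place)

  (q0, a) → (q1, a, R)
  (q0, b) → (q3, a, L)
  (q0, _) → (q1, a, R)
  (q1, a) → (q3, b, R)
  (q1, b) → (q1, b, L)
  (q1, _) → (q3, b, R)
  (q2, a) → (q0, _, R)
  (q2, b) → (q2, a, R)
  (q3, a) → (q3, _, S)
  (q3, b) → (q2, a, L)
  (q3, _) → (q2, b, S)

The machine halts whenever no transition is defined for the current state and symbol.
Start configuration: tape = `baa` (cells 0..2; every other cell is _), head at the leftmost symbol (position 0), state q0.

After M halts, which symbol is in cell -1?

a

state=q0 head=0 tape=_[b]aa__   (q0,b)→(q3,a,L)
state=q3 head=-1 tape=[_]aaa__   (q3,_)→(q2,b,S)
state=q2 head=-1 tape=[b]aaa__   (q2,b)→(q2,a,R)
state=q2 head=0 tape=a[a]aa__   (q2,a)→(q0,_,R)
state=q0 head=1 tape=a_[a]a__   (q0,a)→(q1,a,R)
state=q1 head=2 tape=a_a[a]__   (q1,a)→(q3,b,R)
state=q3 head=3 tape=a_ab[_]_   (q3,_)→(q2,b,S)
state=q2 head=3 tape=a_ab[b]_   (q2,b)→(q2,a,R)
state=q2 head=4 tape=a_aba[_]
Cell -1 holds a when M halts.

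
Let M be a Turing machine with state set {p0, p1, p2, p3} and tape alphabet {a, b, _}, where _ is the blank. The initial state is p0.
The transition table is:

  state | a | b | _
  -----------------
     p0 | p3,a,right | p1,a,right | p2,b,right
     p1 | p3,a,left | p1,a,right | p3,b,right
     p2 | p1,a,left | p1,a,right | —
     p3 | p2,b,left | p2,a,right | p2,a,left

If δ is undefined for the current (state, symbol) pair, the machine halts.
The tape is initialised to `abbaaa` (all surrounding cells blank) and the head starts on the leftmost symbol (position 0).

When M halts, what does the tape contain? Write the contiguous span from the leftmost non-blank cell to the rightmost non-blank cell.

state=p0 head=0 tape=__[a]bbaaa   (p0,a)→(p3,a,right)
state=p3 head=1 tape=__a[b]baaa   (p3,b)→(p2,a,right)
state=p2 head=2 tape=__aa[b]aaa   (p2,b)→(p1,a,right)
state=p1 head=3 tape=__aaa[a]aa   (p1,a)→(p3,a,left)
state=p3 head=2 tape=__aa[a]aaa   (p3,a)→(p2,b,left)
state=p2 head=1 tape=__a[a]baaa   (p2,a)→(p1,a,left)
state=p1 head=0 tape=__[a]abaaa   (p1,a)→(p3,a,left)
state=p3 head=-1 tape=_[_]aabaaa   (p3,_)→(p2,a,left)
state=p2 head=-2 tape=[_]aaabaaa
The non-blank tape span at halt is aaabaaa.

aaabaaa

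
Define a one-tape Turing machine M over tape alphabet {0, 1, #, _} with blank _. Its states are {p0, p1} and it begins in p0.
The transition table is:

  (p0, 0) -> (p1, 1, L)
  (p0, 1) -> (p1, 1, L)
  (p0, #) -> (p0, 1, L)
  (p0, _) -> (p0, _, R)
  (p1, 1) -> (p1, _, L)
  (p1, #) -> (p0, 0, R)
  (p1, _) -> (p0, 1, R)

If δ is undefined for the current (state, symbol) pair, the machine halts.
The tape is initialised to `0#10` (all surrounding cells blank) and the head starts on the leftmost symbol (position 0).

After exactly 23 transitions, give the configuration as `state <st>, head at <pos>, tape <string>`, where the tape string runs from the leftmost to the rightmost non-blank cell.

state p1, head at -1, tape 1111#10

p0 | ___[0]#10   read 0 → write 1, move L, go to p1
p1 | __[_]1#10   read _ → write 1, move R, go to p0
p0 | __1[1]#10   read 1 → write 1, move L, go to p1
p1 | __[1]1#10   read 1 → write _, move L, go to p1
p1 | _[_]_1#10   read _ → write 1, move R, go to p0
p0 | _1[_]1#10   read _ → write _, move R, go to p0
p0 | _1_[1]#10   read 1 → write 1, move L, go to p1
p1 | _1[_]1#10   read _ → write 1, move R, go to p0
p0 | _11[1]#10   read 1 → write 1, move L, go to p1
p1 | _1[1]1#10   read 1 → write _, move L, go to p1
p1 | _[1]_1#10   read 1 → write _, move L, go to p1
p1 | [_]__1#10   read _ → write 1, move R, go to p0
p0 | 1[_]_1#10   read _ → write _, move R, go to p0
p0 | 1_[_]1#10   read _ → write _, move R, go to p0
p0 | 1__[1]#10   read 1 → write 1, move L, go to p1
p1 | 1_[_]1#10   read _ → write 1, move R, go to p0
p0 | 1_1[1]#10   read 1 → write 1, move L, go to p1
p1 | 1_[1]1#10   read 1 → write _, move L, go to p1
p1 | 1[_]_1#10   read _ → write 1, move R, go to p0
p0 | 11[_]1#10   read _ → write _, move R, go to p0
p0 | 11_[1]#10   read 1 → write 1, move L, go to p1
p1 | 11[_]1#10   read _ → write 1, move R, go to p0
p0 | 111[1]#10   read 1 → write 1, move L, go to p1
p1 | 11[1]1#10
After 23 steps: state p1, head at -1, tape 1111#10.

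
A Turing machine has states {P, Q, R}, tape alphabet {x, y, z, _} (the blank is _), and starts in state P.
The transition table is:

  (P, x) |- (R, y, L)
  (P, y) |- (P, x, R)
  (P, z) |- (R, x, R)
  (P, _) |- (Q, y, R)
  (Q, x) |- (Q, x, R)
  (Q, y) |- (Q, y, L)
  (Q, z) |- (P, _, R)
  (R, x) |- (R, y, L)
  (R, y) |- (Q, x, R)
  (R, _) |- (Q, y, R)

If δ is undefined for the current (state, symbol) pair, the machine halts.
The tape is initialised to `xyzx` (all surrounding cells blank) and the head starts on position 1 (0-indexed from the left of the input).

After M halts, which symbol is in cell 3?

state=P head=1 tape=__x[y]zx   (P,y)→(P,x,R)
state=P head=2 tape=__xx[z]x   (P,z)→(R,x,R)
state=R head=3 tape=__xxx[x]   (R,x)→(R,y,L)
state=R head=2 tape=__xx[x]y   (R,x)→(R,y,L)
state=R head=1 tape=__x[x]yy   (R,x)→(R,y,L)
state=R head=0 tape=__[x]yyy   (R,x)→(R,y,L)
state=R head=-1 tape=_[_]yyyy   (R,_)→(Q,y,R)
state=Q head=0 tape=_y[y]yyy   (Q,y)→(Q,y,L)
state=Q head=-1 tape=_[y]yyyy   (Q,y)→(Q,y,L)
state=Q head=-2 tape=[_]yyyyy
Cell 3 holds y when M halts.

y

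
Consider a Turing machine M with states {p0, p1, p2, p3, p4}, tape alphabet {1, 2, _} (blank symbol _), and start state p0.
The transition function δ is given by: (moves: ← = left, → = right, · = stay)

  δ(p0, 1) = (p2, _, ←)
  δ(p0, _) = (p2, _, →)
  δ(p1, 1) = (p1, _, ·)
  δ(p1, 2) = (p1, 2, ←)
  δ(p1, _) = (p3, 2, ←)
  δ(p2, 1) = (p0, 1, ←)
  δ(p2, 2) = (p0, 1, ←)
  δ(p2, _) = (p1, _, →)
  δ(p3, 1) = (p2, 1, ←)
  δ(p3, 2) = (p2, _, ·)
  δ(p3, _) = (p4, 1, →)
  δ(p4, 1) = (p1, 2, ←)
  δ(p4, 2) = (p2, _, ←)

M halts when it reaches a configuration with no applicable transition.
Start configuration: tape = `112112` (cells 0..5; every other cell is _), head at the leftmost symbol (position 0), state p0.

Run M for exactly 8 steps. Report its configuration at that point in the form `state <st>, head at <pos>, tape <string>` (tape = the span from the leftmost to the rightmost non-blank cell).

state p0, head at -2, tape 1_12112

p0 | __[1]12112   read 1 → write _, move ←, go to p2
p2 | _[_]_12112   read _ → write _, move →, go to p1
p1 | __[_]12112   read _ → write 2, move ←, go to p3
p3 | _[_]212112   read _ → write 1, move →, go to p4
p4 | _1[2]12112   read 2 → write _, move ←, go to p2
p2 | _[1]_12112   read 1 → write 1, move ←, go to p0
p0 | [_]1_12112   read _ → write _, move →, go to p2
p2 | _[1]_12112   read 1 → write 1, move ←, go to p0
p0 | [_]1_12112
After 8 steps: state p0, head at -2, tape 1_12112.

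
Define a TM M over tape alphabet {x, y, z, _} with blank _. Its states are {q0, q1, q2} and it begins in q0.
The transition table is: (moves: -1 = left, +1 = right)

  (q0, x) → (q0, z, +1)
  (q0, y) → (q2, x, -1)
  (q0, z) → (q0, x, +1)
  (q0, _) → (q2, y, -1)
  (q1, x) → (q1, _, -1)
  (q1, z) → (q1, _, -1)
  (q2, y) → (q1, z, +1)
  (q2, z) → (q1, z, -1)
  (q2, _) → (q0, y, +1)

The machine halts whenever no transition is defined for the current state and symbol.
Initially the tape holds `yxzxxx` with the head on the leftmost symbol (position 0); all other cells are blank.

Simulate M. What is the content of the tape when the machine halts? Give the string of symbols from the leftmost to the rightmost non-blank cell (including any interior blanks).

q0 | _[y]xzxxx_   read y → write x, move -1, go to q2
q2 | [_]xxzxxx_   read _ → write y, move +1, go to q0
q0 | y[x]xzxxx_   read x → write z, move +1, go to q0
q0 | yz[x]zxxx_   read x → write z, move +1, go to q0
q0 | yzz[z]xxx_   read z → write x, move +1, go to q0
q0 | yzzx[x]xx_   read x → write z, move +1, go to q0
q0 | yzzxz[x]x_   read x → write z, move +1, go to q0
q0 | yzzxzz[x]_   read x → write z, move +1, go to q0
q0 | yzzxzzz[_]   read _ → write y, move -1, go to q2
q2 | yzzxzz[z]y   read z → write z, move -1, go to q1
q1 | yzzxz[z]zy   read z → write _, move -1, go to q1
q1 | yzzx[z]_zy   read z → write _, move -1, go to q1
q1 | yzz[x]__zy   read x → write _, move -1, go to q1
q1 | yz[z]___zy   read z → write _, move -1, go to q1
q1 | y[z]____zy   read z → write _, move -1, go to q1
q1 | [y]_____zy
The non-blank tape span at halt is y_____zy.

y_____zy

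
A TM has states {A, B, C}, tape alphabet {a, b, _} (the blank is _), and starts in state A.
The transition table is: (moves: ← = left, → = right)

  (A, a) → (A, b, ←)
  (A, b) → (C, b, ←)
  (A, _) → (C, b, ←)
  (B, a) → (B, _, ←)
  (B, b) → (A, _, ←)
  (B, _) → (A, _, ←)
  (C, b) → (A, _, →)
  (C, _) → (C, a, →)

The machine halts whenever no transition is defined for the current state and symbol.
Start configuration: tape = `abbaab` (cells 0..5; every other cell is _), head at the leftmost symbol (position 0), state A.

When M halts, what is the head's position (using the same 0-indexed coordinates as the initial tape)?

1

A | __[a]bbaab   read a → write b, move ←, go to A
A | _[_]bbbaab   read _ → write b, move ←, go to C
C | [_]bbbbaab   read _ → write a, move →, go to C
C | a[b]bbbaab   read b → write _, move →, go to A
A | a_[b]bbaab   read b → write b, move ←, go to C
C | a[_]bbbaab   read _ → write a, move →, go to C
C | aa[b]bbaab   read b → write _, move →, go to A
A | aa_[b]baab   read b → write b, move ←, go to C
C | aa[_]bbaab   read _ → write a, move →, go to C
C | aaa[b]baab   read b → write _, move →, go to A
A | aaa_[b]aab   read b → write b, move ←, go to C
C | aaa[_]baab   read _ → write a, move →, go to C
C | aaaa[b]aab   read b → write _, move →, go to A
A | aaaa_[a]ab   read a → write b, move ←, go to A
A | aaaa[_]bab   read _ → write b, move ←, go to C
C | aaa[a]bbab
At halt the head is at cell 1.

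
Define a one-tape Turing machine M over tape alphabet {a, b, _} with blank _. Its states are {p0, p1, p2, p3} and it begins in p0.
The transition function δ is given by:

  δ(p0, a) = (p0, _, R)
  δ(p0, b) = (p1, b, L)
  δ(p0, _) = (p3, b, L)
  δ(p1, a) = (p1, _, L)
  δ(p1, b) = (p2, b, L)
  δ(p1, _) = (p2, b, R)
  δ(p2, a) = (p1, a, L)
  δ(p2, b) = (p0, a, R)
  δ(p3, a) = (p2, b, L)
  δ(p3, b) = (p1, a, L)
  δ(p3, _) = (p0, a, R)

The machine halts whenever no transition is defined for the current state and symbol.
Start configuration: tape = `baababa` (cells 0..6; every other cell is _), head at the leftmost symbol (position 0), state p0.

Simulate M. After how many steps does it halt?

21

state=p0 head=0 tape=_[b]aababa_   (p0,b)→(p1,b,L)
state=p1 head=-1 tape=[_]baababa_   (p1,_)→(p2,b,R)
state=p2 head=0 tape=b[b]aababa_   (p2,b)→(p0,a,R)
state=p0 head=1 tape=ba[a]ababa_   (p0,a)→(p0,_,R)
state=p0 head=2 tape=ba_[a]baba_   (p0,a)→(p0,_,R)
state=p0 head=3 tape=ba__[b]aba_   (p0,b)→(p1,b,L)
state=p1 head=2 tape=ba_[_]baba_   (p1,_)→(p2,b,R)
state=p2 head=3 tape=ba_b[b]aba_   (p2,b)→(p0,a,R)
state=p0 head=4 tape=ba_ba[a]ba_   (p0,a)→(p0,_,R)
state=p0 head=5 tape=ba_ba_[b]a_   (p0,b)→(p1,b,L)
state=p1 head=4 tape=ba_ba[_]ba_   (p1,_)→(p2,b,R)
state=p2 head=5 tape=ba_bab[b]a_   (p2,b)→(p0,a,R)
state=p0 head=6 tape=ba_baba[a]_   (p0,a)→(p0,_,R)
state=p0 head=7 tape=ba_baba_[_]   (p0,_)→(p3,b,L)
state=p3 head=6 tape=ba_baba[_]b   (p3,_)→(p0,a,R)
state=p0 head=7 tape=ba_babaa[b]   (p0,b)→(p1,b,L)
state=p1 head=6 tape=ba_baba[a]b   (p1,a)→(p1,_,L)
state=p1 head=5 tape=ba_bab[a]_b   (p1,a)→(p1,_,L)
state=p1 head=4 tape=ba_ba[b]__b   (p1,b)→(p2,b,L)
state=p2 head=3 tape=ba_b[a]b__b   (p2,a)→(p1,a,L)
state=p1 head=2 tape=ba_[b]ab__b   (p1,b)→(p2,b,L)
state=p2 head=1 tape=ba[_]bab__b
M halts after 21 transitions.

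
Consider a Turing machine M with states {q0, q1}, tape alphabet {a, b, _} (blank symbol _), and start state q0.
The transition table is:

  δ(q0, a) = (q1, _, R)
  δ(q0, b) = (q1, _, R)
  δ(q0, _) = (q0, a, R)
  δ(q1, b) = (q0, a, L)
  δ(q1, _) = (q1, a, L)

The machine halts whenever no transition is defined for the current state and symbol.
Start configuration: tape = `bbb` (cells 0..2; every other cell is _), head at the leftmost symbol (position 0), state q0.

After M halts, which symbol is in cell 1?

a

state=q0 head=0 tape=[b]bb_   (q0,b)→(q1,_,R)
state=q1 head=1 tape=_[b]b_   (q1,b)→(q0,a,L)
state=q0 head=0 tape=[_]ab_   (q0,_)→(q0,a,R)
state=q0 head=1 tape=a[a]b_   (q0,a)→(q1,_,R)
state=q1 head=2 tape=a_[b]_   (q1,b)→(q0,a,L)
state=q0 head=1 tape=a[_]a_   (q0,_)→(q0,a,R)
state=q0 head=2 tape=aa[a]_   (q0,a)→(q1,_,R)
state=q1 head=3 tape=aa_[_]   (q1,_)→(q1,a,L)
state=q1 head=2 tape=aa[_]a   (q1,_)→(q1,a,L)
state=q1 head=1 tape=a[a]aa
Cell 1 holds a when M halts.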